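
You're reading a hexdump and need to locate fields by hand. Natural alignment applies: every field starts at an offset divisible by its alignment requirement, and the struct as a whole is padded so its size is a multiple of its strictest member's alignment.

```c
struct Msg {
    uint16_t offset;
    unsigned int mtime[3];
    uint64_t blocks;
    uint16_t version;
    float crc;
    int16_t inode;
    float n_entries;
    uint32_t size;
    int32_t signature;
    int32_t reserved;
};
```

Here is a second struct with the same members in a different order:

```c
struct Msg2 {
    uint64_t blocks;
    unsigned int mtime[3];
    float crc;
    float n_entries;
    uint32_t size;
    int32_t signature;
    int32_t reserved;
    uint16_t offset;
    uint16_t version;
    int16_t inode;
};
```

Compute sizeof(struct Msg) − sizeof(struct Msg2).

8

0..2  offset  (2B, 2-aligned)
2..4  -- padding (2B)
4..16  mtime  (12B, 4-aligned)
16..24  blocks  (8B, 8-aligned)
24..26  version  (2B, 2-aligned)
26..28  -- padding (2B)
28..32  crc  (4B, 4-aligned)
32..34  inode  (2B, 2-aligned)
34..36  -- padding (2B)
36..40  n_entries  (4B, 4-aligned)
40..44  size  (4B, 4-aligned)
44..48  signature  (4B, 4-aligned)
48..52  reserved  (4B, 4-aligned)
52..56  -- tail padding (4B)
sizeof = 56, alignof = 8
— Msg2 —
0..8  blocks  (8B, 8-aligned)
8..20  mtime  (12B, 4-aligned)
20..24  crc  (4B, 4-aligned)
24..28  n_entries  (4B, 4-aligned)
28..32  size  (4B, 4-aligned)
32..36  signature  (4B, 4-aligned)
36..40  reserved  (4B, 4-aligned)
40..42  offset  (2B, 2-aligned)
42..44  version  (2B, 2-aligned)
44..46  inode  (2B, 2-aligned)
46..48  -- tail padding (2B)
sizeof = 48, alignof = 8
56 − 48 = 8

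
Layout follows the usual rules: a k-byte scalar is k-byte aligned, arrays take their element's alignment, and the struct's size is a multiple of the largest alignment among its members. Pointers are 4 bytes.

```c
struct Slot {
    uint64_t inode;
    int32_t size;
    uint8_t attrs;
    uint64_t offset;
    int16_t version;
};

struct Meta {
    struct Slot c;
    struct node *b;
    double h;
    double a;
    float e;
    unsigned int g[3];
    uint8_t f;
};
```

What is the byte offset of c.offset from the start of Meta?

Slot: inode at 0 (size 8, align 8) → ends 8; size at 8 (size 4, align 4) → ends 12; attrs at 12 (size 1, align 1) → ends 13; pad 3 to align 8 for offset; offset at 16 (size 8, align 8) → ends 24; version at 24 (size 2, align 2) → ends 26; tail pad 6 to reach multiple of 8; total 32 bytes, alignment 8
c at 0 (size 32, align 8) → ends 32
within Slot: offset at 16
0 + 16 = 16

16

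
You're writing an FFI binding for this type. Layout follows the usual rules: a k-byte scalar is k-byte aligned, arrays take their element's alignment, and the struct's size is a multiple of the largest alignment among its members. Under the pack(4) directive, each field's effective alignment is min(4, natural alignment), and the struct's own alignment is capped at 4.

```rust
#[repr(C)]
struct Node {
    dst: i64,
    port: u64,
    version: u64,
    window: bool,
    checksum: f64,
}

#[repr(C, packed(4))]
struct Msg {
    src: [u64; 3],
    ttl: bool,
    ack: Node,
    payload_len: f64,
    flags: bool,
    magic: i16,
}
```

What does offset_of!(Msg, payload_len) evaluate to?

68

Node: 0..8  dst  (8B, 8-aligned); 8..16  port  (8B, 8-aligned); 16..24  version  (8B, 8-aligned); 24..25  window  (1B, 1-aligned); 25..32  -- padding (7B); 32..40  checksum  (8B, 8-aligned); sizeof = 40, alignof = 8
0..24  src  (24B, 4-aligned)
24..25  ttl  (1B, 1-aligned)
25..28  -- padding (3B)
28..68  ack  (40B, 4-aligned)
68..76  payload_len  (8B, 4-aligned)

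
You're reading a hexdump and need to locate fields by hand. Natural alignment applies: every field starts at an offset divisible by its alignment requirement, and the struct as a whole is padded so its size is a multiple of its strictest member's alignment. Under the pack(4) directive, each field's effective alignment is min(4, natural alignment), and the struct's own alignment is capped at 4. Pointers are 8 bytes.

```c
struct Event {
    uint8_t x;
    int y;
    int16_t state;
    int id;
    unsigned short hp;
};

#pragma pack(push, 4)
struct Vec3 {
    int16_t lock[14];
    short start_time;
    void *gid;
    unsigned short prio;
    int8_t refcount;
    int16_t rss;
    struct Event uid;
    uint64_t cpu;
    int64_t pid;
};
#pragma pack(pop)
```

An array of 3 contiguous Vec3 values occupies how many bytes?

252

Event: 0..1  x  (1B, 1-aligned); 1..4  -- padding (3B); 4..8  y  (4B, 4-aligned); 8..10  state  (2B, 2-aligned); 10..12  -- padding (2B); 12..16  id  (4B, 4-aligned); 16..18  hp  (2B, 2-aligned); 18..20  -- tail padding (2B); sizeof = 20, alignof = 4
0..28  lock  (28B, 2-aligned)
28..30  start_time  (2B, 2-aligned)
30..32  -- padding (2B)
32..40  gid  (8B, 4-aligned)
40..42  prio  (2B, 2-aligned)
42..43  refcount  (1B, 1-aligned)
43..44  -- padding (1B)
44..46  rss  (2B, 2-aligned)
46..48  -- padding (2B)
48..68  uid  (20B, 4-aligned)
68..76  cpu  (8B, 4-aligned)
76..84  pid  (8B, 4-aligned)
sizeof = 84, alignof = 4
array of 3: 3 × 84 = 252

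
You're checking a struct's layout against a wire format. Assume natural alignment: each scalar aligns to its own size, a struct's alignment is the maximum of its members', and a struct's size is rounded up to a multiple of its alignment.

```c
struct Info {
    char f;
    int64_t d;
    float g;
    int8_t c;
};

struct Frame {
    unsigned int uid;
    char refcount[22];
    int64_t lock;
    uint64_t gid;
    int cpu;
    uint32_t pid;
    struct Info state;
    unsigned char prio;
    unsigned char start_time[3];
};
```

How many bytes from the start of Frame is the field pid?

Info: f at 0 (size 1, align 1) → ends 1; pad 7 to align 8 for d; d at 8 (size 8, align 8) → ends 16; g at 16 (size 4, align 4) → ends 20; c at 20 (size 1, align 1) → ends 21; tail pad 3 to reach multiple of 8; total 24 bytes, alignment 8
uid at 0 (size 4, align 4) → ends 4
refcount at 4 (size 22, align 1) → ends 26
pad 6 to align 8 for lock
lock at 32 (size 8, align 8) → ends 40
gid at 40 (size 8, align 8) → ends 48
cpu at 48 (size 4, align 4) → ends 52
pid at 52 (size 4, align 4) → ends 56

52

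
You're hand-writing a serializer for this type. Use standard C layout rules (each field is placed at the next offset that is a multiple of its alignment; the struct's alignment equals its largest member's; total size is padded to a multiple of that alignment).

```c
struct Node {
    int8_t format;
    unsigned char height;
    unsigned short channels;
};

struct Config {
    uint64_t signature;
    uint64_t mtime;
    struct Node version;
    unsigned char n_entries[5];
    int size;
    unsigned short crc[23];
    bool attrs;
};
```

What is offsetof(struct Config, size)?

Node: 0..1  format  (1B, 1-aligned); 1..2  height  (1B, 1-aligned); 2..4  channels  (2B, 2-aligned); sizeof = 4, alignof = 2
0..8  signature  (8B, 8-aligned)
8..16  mtime  (8B, 8-aligned)
16..20  version  (4B, 2-aligned)
20..25  n_entries  (5B, 1-aligned)
25..28  -- padding (3B)
28..32  size  (4B, 4-aligned)

28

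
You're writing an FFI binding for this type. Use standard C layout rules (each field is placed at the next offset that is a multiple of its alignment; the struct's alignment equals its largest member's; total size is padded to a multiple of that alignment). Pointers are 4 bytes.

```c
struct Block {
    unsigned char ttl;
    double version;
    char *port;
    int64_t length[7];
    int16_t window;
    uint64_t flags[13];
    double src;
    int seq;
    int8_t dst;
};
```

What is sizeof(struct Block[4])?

832

0..1  ttl  (1B, 1-aligned)
1..8  -- padding (7B)
8..16  version  (8B, 8-aligned)
16..20  port  (4B, 4-aligned)
20..24  -- padding (4B)
24..80  length  (56B, 8-aligned)
80..82  window  (2B, 2-aligned)
82..88  -- padding (6B)
88..192  flags  (104B, 8-aligned)
192..200  src  (8B, 8-aligned)
200..204  seq  (4B, 4-aligned)
204..205  dst  (1B, 1-aligned)
205..208  -- tail padding (3B)
sizeof = 208, alignof = 8
array of 4: 4 × 208 = 832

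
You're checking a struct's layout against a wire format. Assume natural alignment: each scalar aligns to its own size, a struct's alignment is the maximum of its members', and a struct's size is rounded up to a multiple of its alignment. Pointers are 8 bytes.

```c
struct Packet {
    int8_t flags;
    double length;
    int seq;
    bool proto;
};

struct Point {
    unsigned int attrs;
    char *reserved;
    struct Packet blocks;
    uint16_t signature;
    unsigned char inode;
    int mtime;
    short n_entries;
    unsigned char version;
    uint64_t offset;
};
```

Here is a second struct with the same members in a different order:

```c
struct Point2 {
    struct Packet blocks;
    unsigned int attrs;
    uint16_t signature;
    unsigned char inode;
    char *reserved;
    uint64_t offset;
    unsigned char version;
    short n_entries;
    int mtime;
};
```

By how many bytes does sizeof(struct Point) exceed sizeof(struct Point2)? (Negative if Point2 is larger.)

8

Packet: @0: flags [1B, align 1] → 1; +7 pad (align 8); @8: length [8B, align 8] → 16; @16: seq [4B, align 4] → 20; @20: proto [1B, align 1] → 21; +3 tail pad (align 8); size 24, align 8
@0: attrs [4B, align 4] → 4
+4 pad (align 8)
@8: reserved [8B, align 8] → 16
@16: blocks [24B, align 8] → 40
@40: signature [2B, align 2] → 42
@42: inode [1B, align 1] → 43
+1 pad (align 4)
@44: mtime [4B, align 4] → 48
@48: n_entries [2B, align 2] → 50
@50: version [1B, align 1] → 51
+5 pad (align 8)
@56: offset [8B, align 8] → 64
size 64, align 8
— Point2 —
@0: blocks [24B, align 8] → 24
@24: attrs [4B, align 4] → 28
@28: signature [2B, align 2] → 30
@30: inode [1B, align 1] → 31
+1 pad (align 8)
@32: reserved [8B, align 8] → 40
@40: offset [8B, align 8] → 48
@48: version [1B, align 1] → 49
+1 pad (align 2)
@50: n_entries [2B, align 2] → 52
@52: mtime [4B, align 4] → 56
size 56, align 8
64 − 56 = 8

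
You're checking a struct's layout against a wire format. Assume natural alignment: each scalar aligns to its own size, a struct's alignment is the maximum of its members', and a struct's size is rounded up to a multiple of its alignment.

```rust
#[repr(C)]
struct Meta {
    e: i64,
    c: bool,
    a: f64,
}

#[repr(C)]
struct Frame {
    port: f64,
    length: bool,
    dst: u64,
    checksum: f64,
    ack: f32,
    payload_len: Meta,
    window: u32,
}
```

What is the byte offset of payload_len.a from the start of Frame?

56

Meta: @0: e [8B, align 8] → 8; @8: c [1B, align 1] → 9; +7 pad (align 8); @16: a [8B, align 8] → 24; size 24, align 8
@0: port [8B, align 8] → 8
@8: length [1B, align 1] → 9
+7 pad (align 8)
@16: dst [8B, align 8] → 24
@24: checksum [8B, align 8] → 32
@32: ack [4B, align 4] → 36
+4 pad (align 8)
@40: payload_len [24B, align 8] → 64
within Meta: a at 16
40 + 16 = 56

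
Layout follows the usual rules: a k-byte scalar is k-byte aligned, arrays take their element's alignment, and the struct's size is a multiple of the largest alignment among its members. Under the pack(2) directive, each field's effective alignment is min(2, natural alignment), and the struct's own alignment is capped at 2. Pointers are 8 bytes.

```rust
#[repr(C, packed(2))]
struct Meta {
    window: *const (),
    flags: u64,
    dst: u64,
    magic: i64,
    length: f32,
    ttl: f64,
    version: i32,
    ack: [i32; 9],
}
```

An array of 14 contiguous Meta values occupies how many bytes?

1176

@0: window [8B, align 2] → 8
@8: flags [8B, align 2] → 16
@16: dst [8B, align 2] → 24
@24: magic [8B, align 2] → 32
@32: length [4B, align 2] → 36
@36: ttl [8B, align 2] → 44
@44: version [4B, align 2] → 48
@48: ack [36B, align 2] → 84
size 84, align 2
array of 14: 14 × 84 = 1176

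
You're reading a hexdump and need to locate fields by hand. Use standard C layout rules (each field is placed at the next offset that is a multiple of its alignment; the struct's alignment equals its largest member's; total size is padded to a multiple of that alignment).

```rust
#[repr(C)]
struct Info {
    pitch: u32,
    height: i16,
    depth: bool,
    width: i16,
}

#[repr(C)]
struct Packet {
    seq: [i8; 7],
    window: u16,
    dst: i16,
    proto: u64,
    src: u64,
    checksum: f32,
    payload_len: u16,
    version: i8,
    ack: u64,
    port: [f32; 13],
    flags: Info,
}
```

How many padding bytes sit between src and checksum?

Info: @0: pitch [4B, align 4] → 4; @4: height [2B, align 2] → 6; @6: depth [1B, align 1] → 7; +1 pad (align 2); @8: width [2B, align 2] → 10; +2 tail pad (align 4); size 12, align 4
@0: seq [7B, align 1] → 7
+1 pad (align 2)
@8: window [2B, align 2] → 10
@10: dst [2B, align 2] → 12
+4 pad (align 8)
@16: proto [8B, align 8] → 24
@24: src [8B, align 8] → 32
@32: checksum [4B, align 4] → 36

0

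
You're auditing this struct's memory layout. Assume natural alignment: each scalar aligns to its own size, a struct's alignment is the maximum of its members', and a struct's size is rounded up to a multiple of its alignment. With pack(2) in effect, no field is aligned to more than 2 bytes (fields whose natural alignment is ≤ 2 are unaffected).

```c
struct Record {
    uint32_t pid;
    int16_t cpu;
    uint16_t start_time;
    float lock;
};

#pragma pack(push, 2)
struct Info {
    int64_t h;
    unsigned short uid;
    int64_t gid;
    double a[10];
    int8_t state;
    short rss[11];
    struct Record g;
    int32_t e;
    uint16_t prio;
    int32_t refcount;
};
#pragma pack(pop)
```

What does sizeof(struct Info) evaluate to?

Record: pid at 0 (size 4, align 4) → ends 4; cpu at 4 (size 2, align 2) → ends 6; start_time at 6 (size 2, align 2) → ends 8; lock at 8 (size 4, align 4) → ends 12; total 12 bytes, alignment 4
h at 0 (size 8, align 2) → ends 8
uid at 8 (size 2, align 2) → ends 10
gid at 10 (size 8, align 2) → ends 18
a at 18 (size 80, align 2) → ends 98
state at 98 (size 1, align 1) → ends 99
pad 1 to align 2 for rss
rss at 100 (size 22, align 2) → ends 122
g at 122 (size 12, align 2) → ends 134
e at 134 (size 4, align 2) → ends 138
prio at 138 (size 2, align 2) → ends 140
refcount at 140 (size 4, align 2) → ends 144
total 144 bytes, alignment 2

144 bytes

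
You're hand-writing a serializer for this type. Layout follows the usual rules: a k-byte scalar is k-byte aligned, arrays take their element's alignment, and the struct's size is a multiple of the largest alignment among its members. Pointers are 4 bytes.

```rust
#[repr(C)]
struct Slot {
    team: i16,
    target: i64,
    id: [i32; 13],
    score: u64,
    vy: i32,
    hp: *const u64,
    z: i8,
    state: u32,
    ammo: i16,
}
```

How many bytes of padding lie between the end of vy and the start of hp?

0

0..2  team  (2B, 2-aligned)
2..8  -- padding (6B)
8..16  target  (8B, 8-aligned)
16..68  id  (52B, 4-aligned)
68..72  -- padding (4B)
72..80  score  (8B, 8-aligned)
80..84  vy  (4B, 4-aligned)
84..88  hp  (4B, 4-aligned)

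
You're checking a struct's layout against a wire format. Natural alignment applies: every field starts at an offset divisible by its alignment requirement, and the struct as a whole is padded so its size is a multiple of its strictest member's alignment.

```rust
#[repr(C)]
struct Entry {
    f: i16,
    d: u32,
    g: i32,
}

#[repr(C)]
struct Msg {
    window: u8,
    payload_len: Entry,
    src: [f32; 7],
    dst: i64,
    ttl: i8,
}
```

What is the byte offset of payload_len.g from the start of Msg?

Entry: @0: f [2B, align 2] → 2; +2 pad (align 4); @4: d [4B, align 4] → 8; @8: g [4B, align 4] → 12; size 12, align 4
@0: window [1B, align 1] → 1
+3 pad (align 4)
@4: payload_len [12B, align 4] → 16
within Entry: g at 8
4 + 8 = 12

12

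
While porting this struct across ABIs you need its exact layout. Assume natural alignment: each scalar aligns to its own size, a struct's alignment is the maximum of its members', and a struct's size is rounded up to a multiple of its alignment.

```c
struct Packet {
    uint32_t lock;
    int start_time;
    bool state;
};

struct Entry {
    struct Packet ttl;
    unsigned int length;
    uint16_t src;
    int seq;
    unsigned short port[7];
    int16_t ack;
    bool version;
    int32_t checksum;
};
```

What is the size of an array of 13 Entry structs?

Packet: 0..4  lock  (4B, 4-aligned); 4..8  start_time  (4B, 4-aligned); 8..9  state  (1B, 1-aligned); 9..12  -- tail padding (3B); sizeof = 12, alignof = 4
0..12  ttl  (12B, 4-aligned)
12..16  length  (4B, 4-aligned)
16..18  src  (2B, 2-aligned)
18..20  -- padding (2B)
20..24  seq  (4B, 4-aligned)
24..38  port  (14B, 2-aligned)
38..40  ack  (2B, 2-aligned)
40..41  version  (1B, 1-aligned)
41..44  -- padding (3B)
44..48  checksum  (4B, 4-aligned)
sizeof = 48, alignof = 4
array of 13: 13 × 48 = 624

624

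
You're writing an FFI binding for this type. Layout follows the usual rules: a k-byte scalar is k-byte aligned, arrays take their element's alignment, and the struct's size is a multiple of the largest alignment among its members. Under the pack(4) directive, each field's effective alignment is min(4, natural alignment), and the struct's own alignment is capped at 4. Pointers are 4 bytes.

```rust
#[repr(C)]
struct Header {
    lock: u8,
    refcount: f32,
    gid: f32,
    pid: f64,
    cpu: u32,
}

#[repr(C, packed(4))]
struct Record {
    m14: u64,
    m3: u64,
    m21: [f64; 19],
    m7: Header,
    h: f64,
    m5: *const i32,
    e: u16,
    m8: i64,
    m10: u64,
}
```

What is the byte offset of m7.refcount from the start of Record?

172

Header: 0..1  lock  (1B, 1-aligned); 1..4  -- padding (3B); 4..8  refcount  (4B, 4-aligned); 8..12  gid  (4B, 4-aligned); 12..16  -- padding (4B); 16..24  pid  (8B, 8-aligned); 24..28  cpu  (4B, 4-aligned); 28..32  -- tail padding (4B); sizeof = 32, alignof = 8
0..8  m14  (8B, 4-aligned)
8..16  m3  (8B, 4-aligned)
16..168  m21  (152B, 4-aligned)
168..200  m7  (32B, 4-aligned)
within Header: refcount at 4
168 + 4 = 172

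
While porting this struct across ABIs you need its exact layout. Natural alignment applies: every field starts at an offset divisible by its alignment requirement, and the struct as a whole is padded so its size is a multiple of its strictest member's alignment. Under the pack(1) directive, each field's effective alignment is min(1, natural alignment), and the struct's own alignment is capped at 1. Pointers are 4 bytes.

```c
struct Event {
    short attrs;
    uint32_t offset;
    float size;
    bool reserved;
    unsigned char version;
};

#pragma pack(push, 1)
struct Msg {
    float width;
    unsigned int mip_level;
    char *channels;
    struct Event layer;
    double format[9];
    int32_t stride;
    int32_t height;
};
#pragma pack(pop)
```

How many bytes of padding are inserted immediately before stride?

0

Event: attrs at 0 (size 2, align 2) → ends 2; pad 2 to align 4 for offset; offset at 4 (size 4, align 4) → ends 8; size at 8 (size 4, align 4) → ends 12; reserved at 12 (size 1, align 1) → ends 13; version at 13 (size 1, align 1) → ends 14; tail pad 2 to reach multiple of 4; total 16 bytes, alignment 4
width at 0 (size 4, align 1) → ends 4
mip_level at 4 (size 4, align 1) → ends 8
channels at 8 (size 4, align 1) → ends 12
layer at 12 (size 16, align 1) → ends 28
format at 28 (size 72, align 1) → ends 100
stride at 100 (size 4, align 1) → ends 104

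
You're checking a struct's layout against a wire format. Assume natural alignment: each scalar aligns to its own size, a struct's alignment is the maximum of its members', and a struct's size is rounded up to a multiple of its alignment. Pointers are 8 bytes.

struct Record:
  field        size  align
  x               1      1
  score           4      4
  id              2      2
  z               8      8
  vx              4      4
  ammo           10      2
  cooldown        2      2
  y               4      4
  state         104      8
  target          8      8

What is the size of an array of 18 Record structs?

2880

x at 0 (size 1, align 1) → ends 1
pad 3 to align 4 for score
score at 4 (size 4, align 4) → ends 8
id at 8 (size 2, align 2) → ends 10
pad 6 to align 8 for z
z at 16 (size 8, align 8) → ends 24
vx at 24 (size 4, align 4) → ends 28
ammo at 28 (size 10, align 2) → ends 38
cooldown at 38 (size 2, align 2) → ends 40
y at 40 (size 4, align 4) → ends 44
pad 4 to align 8 for state
state at 48 (size 104, align 8) → ends 152
target at 152 (size 8, align 8) → ends 160
total 160 bytes, alignment 8
array of 18: 18 × 160 = 2880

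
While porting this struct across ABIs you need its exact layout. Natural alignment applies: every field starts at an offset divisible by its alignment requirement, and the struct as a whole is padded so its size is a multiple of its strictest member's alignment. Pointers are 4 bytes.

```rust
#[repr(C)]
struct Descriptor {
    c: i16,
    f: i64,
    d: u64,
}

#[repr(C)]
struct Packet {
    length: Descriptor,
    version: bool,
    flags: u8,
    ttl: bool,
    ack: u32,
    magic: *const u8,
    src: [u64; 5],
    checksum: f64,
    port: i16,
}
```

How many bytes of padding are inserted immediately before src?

Descriptor: 0..2  c  (2B, 2-aligned); 2..8  -- padding (6B); 8..16  f  (8B, 8-aligned); 16..24  d  (8B, 8-aligned); sizeof = 24, alignof = 8
0..24  length  (24B, 8-aligned)
24..25  version  (1B, 1-aligned)
25..26  flags  (1B, 1-aligned)
26..27  ttl  (1B, 1-aligned)
27..28  -- padding (1B)
28..32  ack  (4B, 4-aligned)
32..36  magic  (4B, 4-aligned)
36..40  -- padding (4B)
40..80  src  (40B, 8-aligned)

4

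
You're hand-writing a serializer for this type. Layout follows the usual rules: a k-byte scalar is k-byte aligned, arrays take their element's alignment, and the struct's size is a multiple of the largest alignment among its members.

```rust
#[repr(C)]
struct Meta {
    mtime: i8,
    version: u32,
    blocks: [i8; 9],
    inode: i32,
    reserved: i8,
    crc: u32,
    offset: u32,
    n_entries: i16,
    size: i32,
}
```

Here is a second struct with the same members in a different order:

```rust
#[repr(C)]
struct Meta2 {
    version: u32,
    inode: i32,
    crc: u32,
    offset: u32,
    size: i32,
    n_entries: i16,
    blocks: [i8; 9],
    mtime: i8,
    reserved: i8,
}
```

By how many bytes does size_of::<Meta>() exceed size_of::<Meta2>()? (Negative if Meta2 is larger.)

0..1  mtime  (1B, 1-aligned)
1..4  -- padding (3B)
4..8  version  (4B, 4-aligned)
8..17  blocks  (9B, 1-aligned)
17..20  -- padding (3B)
20..24  inode  (4B, 4-aligned)
24..25  reserved  (1B, 1-aligned)
25..28  -- padding (3B)
28..32  crc  (4B, 4-aligned)
32..36  offset  (4B, 4-aligned)
36..38  n_entries  (2B, 2-aligned)
38..40  -- padding (2B)
40..44  size  (4B, 4-aligned)
sizeof = 44, alignof = 4
— Meta2 —
0..4  version  (4B, 4-aligned)
4..8  inode  (4B, 4-aligned)
8..12  crc  (4B, 4-aligned)
12..16  offset  (4B, 4-aligned)
16..20  size  (4B, 4-aligned)
20..22  n_entries  (2B, 2-aligned)
22..31  blocks  (9B, 1-aligned)
31..32  mtime  (1B, 1-aligned)
32..33  reserved  (1B, 1-aligned)
33..36  -- tail padding (3B)
sizeof = 36, alignof = 4
44 − 36 = 8

8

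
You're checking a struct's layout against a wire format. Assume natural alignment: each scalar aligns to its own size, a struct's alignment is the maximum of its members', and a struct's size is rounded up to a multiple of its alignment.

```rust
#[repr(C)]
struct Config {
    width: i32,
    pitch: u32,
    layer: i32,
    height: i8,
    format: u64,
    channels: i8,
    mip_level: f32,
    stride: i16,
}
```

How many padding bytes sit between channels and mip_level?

3

0..4  width  (4B, 4-aligned)
4..8  pitch  (4B, 4-aligned)
8..12  layer  (4B, 4-aligned)
12..13  height  (1B, 1-aligned)
13..16  -- padding (3B)
16..24  format  (8B, 8-aligned)
24..25  channels  (1B, 1-aligned)
25..28  -- padding (3B)
28..32  mip_level  (4B, 4-aligned)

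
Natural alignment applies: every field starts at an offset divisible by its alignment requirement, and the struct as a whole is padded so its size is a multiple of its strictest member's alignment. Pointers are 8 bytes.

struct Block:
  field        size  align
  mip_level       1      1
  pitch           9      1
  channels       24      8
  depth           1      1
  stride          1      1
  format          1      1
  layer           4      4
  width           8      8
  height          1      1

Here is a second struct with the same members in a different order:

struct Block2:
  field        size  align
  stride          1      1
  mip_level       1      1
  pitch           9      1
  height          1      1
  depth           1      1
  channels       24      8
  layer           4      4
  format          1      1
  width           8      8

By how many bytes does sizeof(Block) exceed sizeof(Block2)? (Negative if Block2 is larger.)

8

mip_level at 0 (size 1, align 1) → ends 1
pitch at 1 (size 9, align 1) → ends 10
pad 6 to align 8 for channels
channels at 16 (size 24, align 8) → ends 40
depth at 40 (size 1, align 1) → ends 41
stride at 41 (size 1, align 1) → ends 42
format at 42 (size 1, align 1) → ends 43
pad 1 to align 4 for layer
layer at 44 (size 4, align 4) → ends 48
width at 48 (size 8, align 8) → ends 56
height at 56 (size 1, align 1) → ends 57
tail pad 7 to reach multiple of 8
total 64 bytes, alignment 8
— Block2 —
stride at 0 (size 1, align 1) → ends 1
mip_level at 1 (size 1, align 1) → ends 2
pitch at 2 (size 9, align 1) → ends 11
height at 11 (size 1, align 1) → ends 12
depth at 12 (size 1, align 1) → ends 13
pad 3 to align 8 for channels
channels at 16 (size 24, align 8) → ends 40
layer at 40 (size 4, align 4) → ends 44
format at 44 (size 1, align 1) → ends 45
pad 3 to align 8 for width
width at 48 (size 8, align 8) → ends 56
total 56 bytes, alignment 8
64 − 56 = 8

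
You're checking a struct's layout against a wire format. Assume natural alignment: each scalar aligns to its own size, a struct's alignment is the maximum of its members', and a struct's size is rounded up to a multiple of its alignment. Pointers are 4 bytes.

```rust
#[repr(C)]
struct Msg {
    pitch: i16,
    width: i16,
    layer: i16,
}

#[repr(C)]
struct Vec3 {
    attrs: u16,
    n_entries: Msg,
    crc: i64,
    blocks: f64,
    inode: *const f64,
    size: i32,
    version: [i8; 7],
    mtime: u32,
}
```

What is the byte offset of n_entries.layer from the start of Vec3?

Msg: 0..2  pitch  (2B, 2-aligned); 2..4  width  (2B, 2-aligned); 4..6  layer  (2B, 2-aligned); sizeof = 6, alignof = 2
0..2  attrs  (2B, 2-aligned)
2..8  n_entries  (6B, 2-aligned)
within Msg: layer at 4
2 + 4 = 6

6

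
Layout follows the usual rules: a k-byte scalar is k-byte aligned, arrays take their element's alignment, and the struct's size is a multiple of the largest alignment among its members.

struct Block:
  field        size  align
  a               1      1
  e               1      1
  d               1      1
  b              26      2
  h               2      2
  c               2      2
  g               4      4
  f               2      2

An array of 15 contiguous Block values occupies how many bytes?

660

0..1  a  (1B, 1-aligned)
1..2  e  (1B, 1-aligned)
2..3  d  (1B, 1-aligned)
3..4  -- padding (1B)
4..30  b  (26B, 2-aligned)
30..32  h  (2B, 2-aligned)
32..34  c  (2B, 2-aligned)
34..36  -- padding (2B)
36..40  g  (4B, 4-aligned)
40..42  f  (2B, 2-aligned)
42..44  -- tail padding (2B)
sizeof = 44, alignof = 4
array of 15: 15 × 44 = 660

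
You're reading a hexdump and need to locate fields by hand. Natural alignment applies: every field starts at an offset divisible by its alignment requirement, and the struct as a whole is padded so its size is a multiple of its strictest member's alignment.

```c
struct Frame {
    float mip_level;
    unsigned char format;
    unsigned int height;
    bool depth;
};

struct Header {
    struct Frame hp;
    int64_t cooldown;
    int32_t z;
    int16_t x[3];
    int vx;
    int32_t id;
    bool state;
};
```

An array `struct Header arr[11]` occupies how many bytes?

528

Frame: 0..4  mip_level  (4B, 4-aligned); 4..5  format  (1B, 1-aligned); 5..8  -- padding (3B); 8..12  height  (4B, 4-aligned); 12..13  depth  (1B, 1-aligned); 13..16  -- tail padding (3B); sizeof = 16, alignof = 4
0..16  hp  (16B, 4-aligned)
16..24  cooldown  (8B, 8-aligned)
24..28  z  (4B, 4-aligned)
28..34  x  (6B, 2-aligned)
34..36  -- padding (2B)
36..40  vx  (4B, 4-aligned)
40..44  id  (4B, 4-aligned)
44..45  state  (1B, 1-aligned)
45..48  -- tail padding (3B)
sizeof = 48, alignof = 8
array of 11: 11 × 48 = 528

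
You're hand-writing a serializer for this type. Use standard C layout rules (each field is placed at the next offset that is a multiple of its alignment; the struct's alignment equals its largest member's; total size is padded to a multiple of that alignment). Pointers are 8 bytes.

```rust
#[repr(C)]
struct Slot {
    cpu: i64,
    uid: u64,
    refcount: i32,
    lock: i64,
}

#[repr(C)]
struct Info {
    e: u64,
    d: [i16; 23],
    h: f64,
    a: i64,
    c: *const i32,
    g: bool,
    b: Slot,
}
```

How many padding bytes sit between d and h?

2

Slot: cpu at 0 (size 8, align 8) → ends 8; uid at 8 (size 8, align 8) → ends 16; refcount at 16 (size 4, align 4) → ends 20; pad 4 to align 8 for lock; lock at 24 (size 8, align 8) → ends 32; total 32 bytes, alignment 8
e at 0 (size 8, align 8) → ends 8
d at 8 (size 46, align 2) → ends 54
pad 2 to align 8 for h
h at 56 (size 8, align 8) → ends 64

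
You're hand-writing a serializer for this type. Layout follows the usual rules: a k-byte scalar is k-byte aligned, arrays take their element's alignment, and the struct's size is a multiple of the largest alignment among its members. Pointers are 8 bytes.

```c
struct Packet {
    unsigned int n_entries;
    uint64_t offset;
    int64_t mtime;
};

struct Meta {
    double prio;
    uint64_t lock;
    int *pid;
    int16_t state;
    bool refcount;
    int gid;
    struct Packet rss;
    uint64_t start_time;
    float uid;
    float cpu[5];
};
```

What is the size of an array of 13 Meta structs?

1144

Packet: 0..4  n_entries  (4B, 4-aligned); 4..8  -- padding (4B); 8..16  offset  (8B, 8-aligned); 16..24  mtime  (8B, 8-aligned); sizeof = 24, alignof = 8
0..8  prio  (8B, 8-aligned)
8..16  lock  (8B, 8-aligned)
16..24  pid  (8B, 8-aligned)
24..26  state  (2B, 2-aligned)
26..27  refcount  (1B, 1-aligned)
27..28  -- padding (1B)
28..32  gid  (4B, 4-aligned)
32..56  rss  (24B, 8-aligned)
56..64  start_time  (8B, 8-aligned)
64..68  uid  (4B, 4-aligned)
68..88  cpu  (20B, 4-aligned)
sizeof = 88, alignof = 8
array of 13: 13 × 88 = 1144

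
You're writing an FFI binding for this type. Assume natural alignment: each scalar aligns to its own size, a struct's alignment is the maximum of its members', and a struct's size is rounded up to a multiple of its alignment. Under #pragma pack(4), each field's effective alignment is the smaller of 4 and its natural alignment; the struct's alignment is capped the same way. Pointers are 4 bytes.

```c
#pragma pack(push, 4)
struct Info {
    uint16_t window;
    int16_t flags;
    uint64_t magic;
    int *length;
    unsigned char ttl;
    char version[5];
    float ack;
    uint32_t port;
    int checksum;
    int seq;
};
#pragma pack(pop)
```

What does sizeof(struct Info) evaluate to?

40 bytes

0..2  window  (2B, 2-aligned)
2..4  flags  (2B, 2-aligned)
4..12  magic  (8B, 4-aligned)
12..16  length  (4B, 4-aligned)
16..17  ttl  (1B, 1-aligned)
17..22  version  (5B, 1-aligned)
22..24  -- padding (2B)
24..28  ack  (4B, 4-aligned)
28..32  port  (4B, 4-aligned)
32..36  checksum  (4B, 4-aligned)
36..40  seq  (4B, 4-aligned)
sizeof = 40, alignof = 4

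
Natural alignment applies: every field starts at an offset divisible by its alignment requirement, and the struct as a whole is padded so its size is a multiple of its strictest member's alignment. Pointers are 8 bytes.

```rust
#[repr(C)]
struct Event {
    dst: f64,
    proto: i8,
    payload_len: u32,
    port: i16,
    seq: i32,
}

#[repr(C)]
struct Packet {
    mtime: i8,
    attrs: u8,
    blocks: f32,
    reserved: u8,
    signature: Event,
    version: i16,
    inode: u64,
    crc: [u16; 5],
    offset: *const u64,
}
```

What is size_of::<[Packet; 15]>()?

Event: 0..8  dst  (8B, 8-aligned); 8..9  proto  (1B, 1-aligned); 9..12  -- padding (3B); 12..16  payload_len  (4B, 4-aligned); 16..18  port  (2B, 2-aligned); 18..20  -- padding (2B); 20..24  seq  (4B, 4-aligned); sizeof = 24, alignof = 8
0..1  mtime  (1B, 1-aligned)
1..2  attrs  (1B, 1-aligned)
2..4  -- padding (2B)
4..8  blocks  (4B, 4-aligned)
8..9  reserved  (1B, 1-aligned)
9..16  -- padding (7B)
16..40  signature  (24B, 8-aligned)
40..42  version  (2B, 2-aligned)
42..48  -- padding (6B)
48..56  inode  (8B, 8-aligned)
56..66  crc  (10B, 2-aligned)
66..72  -- padding (6B)
72..80  offset  (8B, 8-aligned)
sizeof = 80, alignof = 8
array of 15: 15 × 80 = 1200

1200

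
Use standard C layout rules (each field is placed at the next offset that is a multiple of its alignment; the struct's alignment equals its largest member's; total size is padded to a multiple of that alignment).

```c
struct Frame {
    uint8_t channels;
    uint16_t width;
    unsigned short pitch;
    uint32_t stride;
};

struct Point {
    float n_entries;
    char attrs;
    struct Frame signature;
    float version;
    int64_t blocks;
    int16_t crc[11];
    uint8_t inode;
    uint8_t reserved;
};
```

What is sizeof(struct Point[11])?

616

Frame: 0..1  channels  (1B, 1-aligned); 1..2  -- padding (1B); 2..4  width  (2B, 2-aligned); 4..6  pitch  (2B, 2-aligned); 6..8  -- padding (2B); 8..12  stride  (4B, 4-aligned); sizeof = 12, alignof = 4
0..4  n_entries  (4B, 4-aligned)
4..5  attrs  (1B, 1-aligned)
5..8  -- padding (3B)
8..20  signature  (12B, 4-aligned)
20..24  version  (4B, 4-aligned)
24..32  blocks  (8B, 8-aligned)
32..54  crc  (22B, 2-aligned)
54..55  inode  (1B, 1-aligned)
55..56  reserved  (1B, 1-aligned)
sizeof = 56, alignof = 8
array of 11: 11 × 56 = 616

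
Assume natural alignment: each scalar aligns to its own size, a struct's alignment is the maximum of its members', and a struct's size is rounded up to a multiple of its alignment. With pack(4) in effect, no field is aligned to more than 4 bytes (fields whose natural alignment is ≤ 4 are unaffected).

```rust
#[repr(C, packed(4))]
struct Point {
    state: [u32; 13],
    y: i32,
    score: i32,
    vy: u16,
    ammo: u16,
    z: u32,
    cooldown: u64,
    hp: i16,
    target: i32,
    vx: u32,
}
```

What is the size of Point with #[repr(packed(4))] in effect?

88

0..52  state  (52B, 4-aligned)
52..56  y  (4B, 4-aligned)
56..60  score  (4B, 4-aligned)
60..62  vy  (2B, 2-aligned)
62..64  ammo  (2B, 2-aligned)
64..68  z  (4B, 4-aligned)
68..76  cooldown  (8B, 4-aligned)
76..78  hp  (2B, 2-aligned)
78..80  -- padding (2B)
80..84  target  (4B, 4-aligned)
84..88  vx  (4B, 4-aligned)
sizeof = 88, alignof = 4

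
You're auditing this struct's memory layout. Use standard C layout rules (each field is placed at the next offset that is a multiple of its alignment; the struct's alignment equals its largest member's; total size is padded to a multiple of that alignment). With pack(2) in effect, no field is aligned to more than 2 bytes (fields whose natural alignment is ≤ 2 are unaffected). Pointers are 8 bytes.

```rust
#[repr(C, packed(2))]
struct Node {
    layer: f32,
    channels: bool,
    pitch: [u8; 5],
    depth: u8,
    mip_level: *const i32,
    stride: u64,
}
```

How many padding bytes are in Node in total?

@0: layer [4B, align 2] → 4
@4: channels [1B, align 1] → 5
@5: pitch [5B, align 1] → 10
@10: depth [1B, align 1] → 11
+1 pad (align 2)
@12: mip_level [8B, align 2] → 20
@20: stride [8B, align 2] → 28
size 28, align 2
data bytes 27, size 28 → padding 1

1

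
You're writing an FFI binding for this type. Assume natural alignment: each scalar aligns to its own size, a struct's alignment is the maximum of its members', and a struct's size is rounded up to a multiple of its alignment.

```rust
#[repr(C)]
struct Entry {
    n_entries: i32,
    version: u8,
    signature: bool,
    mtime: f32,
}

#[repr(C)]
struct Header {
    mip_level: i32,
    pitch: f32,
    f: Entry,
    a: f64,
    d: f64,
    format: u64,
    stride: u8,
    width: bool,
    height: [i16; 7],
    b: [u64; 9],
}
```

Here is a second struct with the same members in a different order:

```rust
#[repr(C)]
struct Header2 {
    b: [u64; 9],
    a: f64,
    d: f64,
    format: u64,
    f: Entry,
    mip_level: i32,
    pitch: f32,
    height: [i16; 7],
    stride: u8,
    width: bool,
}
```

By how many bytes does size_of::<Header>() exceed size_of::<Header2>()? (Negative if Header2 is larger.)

Entry: 0..4  n_entries  (4B, 4-aligned); 4..5  version  (1B, 1-aligned); 5..6  signature  (1B, 1-aligned); 6..8  -- padding (2B); 8..12  mtime  (4B, 4-aligned); sizeof = 12, alignof = 4
0..4  mip_level  (4B, 4-aligned)
4..8  pitch  (4B, 4-aligned)
8..20  f  (12B, 4-aligned)
20..24  -- padding (4B)
24..32  a  (8B, 8-aligned)
32..40  d  (8B, 8-aligned)
40..48  format  (8B, 8-aligned)
48..49  stride  (1B, 1-aligned)
49..50  width  (1B, 1-aligned)
50..64  height  (14B, 2-aligned)
64..136  b  (72B, 8-aligned)
sizeof = 136, alignof = 8
— Header2 —
0..72  b  (72B, 8-aligned)
72..80  a  (8B, 8-aligned)
80..88  d  (8B, 8-aligned)
88..96  format  (8B, 8-aligned)
96..108  f  (12B, 4-aligned)
108..112  mip_level  (4B, 4-aligned)
112..116  pitch  (4B, 4-aligned)
116..130  height  (14B, 2-aligned)
130..131  stride  (1B, 1-aligned)
131..132  width  (1B, 1-aligned)
132..136  -- tail padding (4B)
sizeof = 136, alignof = 8
136 − 136 = 0

0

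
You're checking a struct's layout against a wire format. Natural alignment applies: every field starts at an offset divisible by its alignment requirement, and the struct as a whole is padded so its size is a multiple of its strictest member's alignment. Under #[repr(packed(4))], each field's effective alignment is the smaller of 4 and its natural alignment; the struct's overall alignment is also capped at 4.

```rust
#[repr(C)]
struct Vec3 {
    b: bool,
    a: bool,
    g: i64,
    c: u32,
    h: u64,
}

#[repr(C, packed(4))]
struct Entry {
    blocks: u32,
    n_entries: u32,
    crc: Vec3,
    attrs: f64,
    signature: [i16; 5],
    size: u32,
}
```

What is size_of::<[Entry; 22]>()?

Vec3: b at 0 (size 1, align 1) → ends 1; a at 1 (size 1, align 1) → ends 2; pad 6 to align 8 for g; g at 8 (size 8, align 8) → ends 16; c at 16 (size 4, align 4) → ends 20; pad 4 to align 8 for h; h at 24 (size 8, align 8) → ends 32; total 32 bytes, alignment 8
blocks at 0 (size 4, align 4) → ends 4
n_entries at 4 (size 4, align 4) → ends 8
crc at 8 (size 32, align 4) → ends 40
attrs at 40 (size 8, align 4) → ends 48
signature at 48 (size 10, align 2) → ends 58
pad 2 to align 4 for size
size at 60 (size 4, align 4) → ends 64
total 64 bytes, alignment 4
array of 22: 22 × 64 = 1408

1408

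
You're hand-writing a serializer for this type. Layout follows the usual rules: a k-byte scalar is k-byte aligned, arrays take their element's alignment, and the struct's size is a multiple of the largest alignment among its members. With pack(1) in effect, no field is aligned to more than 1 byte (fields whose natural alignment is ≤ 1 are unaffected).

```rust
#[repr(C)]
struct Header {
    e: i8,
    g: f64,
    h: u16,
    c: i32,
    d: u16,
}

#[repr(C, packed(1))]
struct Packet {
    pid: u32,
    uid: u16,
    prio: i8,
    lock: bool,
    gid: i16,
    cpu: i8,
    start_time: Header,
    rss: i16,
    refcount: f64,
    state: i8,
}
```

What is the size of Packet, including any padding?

Header: @0: e [1B, align 1] → 1; +7 pad (align 8); @8: g [8B, align 8] → 16; @16: h [2B, align 2] → 18; +2 pad (align 4); @20: c [4B, align 4] → 24; @24: d [2B, align 2] → 26; +6 tail pad (align 8); size 32, align 8
@0: pid [4B, align 1] → 4
@4: uid [2B, align 1] → 6
@6: prio [1B, align 1] → 7
@7: lock [1B, align 1] → 8
@8: gid [2B, align 1] → 10
@10: cpu [1B, align 1] → 11
@11: start_time [32B, align 1] → 43
@43: rss [2B, align 1] → 45
@45: refcount [8B, align 1] → 53
@53: state [1B, align 1] → 54
size 54, align 1

54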